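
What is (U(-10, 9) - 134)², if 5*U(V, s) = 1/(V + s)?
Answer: 450241/25 ≈ 18010.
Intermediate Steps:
U(V, s) = 1/(5*(V + s))
(U(-10, 9) - 134)² = (1/(5*(-10 + 9)) - 134)² = ((⅕)/(-1) - 134)² = ((⅕)*(-1) - 134)² = (-⅕ - 134)² = (-671/5)² = 450241/25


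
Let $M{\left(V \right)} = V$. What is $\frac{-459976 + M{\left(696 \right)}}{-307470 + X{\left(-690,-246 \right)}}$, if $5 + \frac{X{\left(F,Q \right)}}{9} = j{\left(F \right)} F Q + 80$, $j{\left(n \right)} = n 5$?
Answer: $\frac{91856}{1054146759} \approx 8.7138 \cdot 10^{-5}$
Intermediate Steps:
$j{\left(n \right)} = 5 n$
$X{\left(F,Q \right)} = 675 + 45 Q F^{2}$ ($X{\left(F,Q \right)} = -45 + 9 \left(5 F F Q + 80\right) = -45 + 9 \left(5 F^{2} Q + 80\right) = -45 + 9 \left(5 Q F^{2} + 80\right) = -45 + 9 \left(80 + 5 Q F^{2}\right) = -45 + \left(720 + 45 Q F^{2}\right) = 675 + 45 Q F^{2}$)
$\frac{-459976 + M{\left(696 \right)}}{-307470 + X{\left(-690,-246 \right)}} = \frac{-459976 + 696}{-307470 + \left(675 + 45 \left(-246\right) \left(-690\right)^{2}\right)} = - \frac{459280}{-307470 + \left(675 + 45 \left(-246\right) 476100\right)} = - \frac{459280}{-307470 + \left(675 - 5270427000\right)} = - \frac{459280}{-307470 - 5270426325} = - \frac{459280}{-5270733795} = \left(-459280\right) \left(- \frac{1}{5270733795}\right) = \frac{91856}{1054146759}$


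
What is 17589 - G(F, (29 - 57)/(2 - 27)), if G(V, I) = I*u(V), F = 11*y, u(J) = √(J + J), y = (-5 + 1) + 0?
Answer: 17589 - 56*I*√22/25 ≈ 17589.0 - 10.507*I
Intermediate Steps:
y = -4 (y = -4 + 0 = -4)
u(J) = √2*√J (u(J) = √(2*J) = √2*√J)
F = -44 (F = 11*(-4) = -44)
G(V, I) = I*√2*√V (G(V, I) = I*(√2*√V) = I*√2*√V)
17589 - G(F, (29 - 57)/(2 - 27)) = 17589 - (29 - 57)/(2 - 27)*√2*√(-44) = 17589 - (-28/(-25))*√2*2*I*√11 = 17589 - (-28*(-1/25))*√2*2*I*√11 = 17589 - 28*√2*2*I*√11/25 = 17589 - 56*I*√22/25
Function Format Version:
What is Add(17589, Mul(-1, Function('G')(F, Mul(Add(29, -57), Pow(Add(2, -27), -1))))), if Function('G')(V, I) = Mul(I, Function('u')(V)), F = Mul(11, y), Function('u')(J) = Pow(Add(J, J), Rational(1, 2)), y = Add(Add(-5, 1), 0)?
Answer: Add(17589, Mul(Rational(-56, 25), I, Pow(22, Rational(1, 2)))) ≈ Add(17589., Mul(-10.507, I))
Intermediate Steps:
y = -4 (y = Add(-4, 0) = -4)
Function('u')(J) = Mul(Pow(2, Rational(1, 2)), Pow(J, Rational(1, 2))) (Function('u')(J) = Pow(Mul(2, J), Rational(1, 2)) = Mul(Pow(2, Rational(1, 2)), Pow(J, Rational(1, 2))))
F = -44 (F = Mul(11, -4) = -44)
Function('G')(V, I) = Mul(I, Pow(2, Rational(1, 2)), Pow(V, Rational(1, 2))) (Function('G')(V, I) = Mul(I, Mul(Pow(2, Rational(1, 2)), Pow(V, Rational(1, 2)))) = Mul(I, Pow(2, Rational(1, 2)), Pow(V, Rational(1, 2))))
Add(17589, Mul(-1, Function('G')(F, Mul(Add(29, -57), Pow(Add(2, -27), -1))))) = Add(17589, Mul(-1, Mul(Mul(Add(29, -57), Pow(Add(2, -27), -1)), Pow(2, Rational(1, 2)), Pow(-44, Rational(1, 2))))) = Add(17589, Mul(-1, Mul(Mul(-28, Pow(-25, -1)), Pow(2, Rational(1, 2)), Mul(2, I, Pow(11, Rational(1, 2)))))) = Add(17589, Mul(-1, Mul(Mul(-28, Rational(-1, 25)), Pow(2, Rational(1, 2)), Mul(2, I, Pow(11, Rational(1, 2)))))) = Add(17589, Mul(-1, Mul(Rational(28, 25), Pow(2, Rational(1, 2)), Mul(2, I, Pow(11, Rational(1, 2)))))) = Add(17589, Mul(-1, Mul(Rational(56, 25), I, Pow(22, Rational(1, 2))))) = Add(17589, Mul(Rational(-56, 25), I, Pow(22, Rational(1, 2))))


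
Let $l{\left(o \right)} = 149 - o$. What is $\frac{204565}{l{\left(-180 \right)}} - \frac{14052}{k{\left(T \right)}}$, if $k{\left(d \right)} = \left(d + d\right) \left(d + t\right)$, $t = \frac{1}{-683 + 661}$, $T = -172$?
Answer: $\frac{33281263028}{53546395} \approx 621.54$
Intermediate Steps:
$t = - \frac{1}{22}$ ($t = \frac{1}{-22} = - \frac{1}{22} \approx -0.045455$)
$k{\left(d \right)} = 2 d \left(- \frac{1}{22} + d\right)$ ($k{\left(d \right)} = \left(d + d\right) \left(d - \frac{1}{22}\right) = 2 d \left(- \frac{1}{22} + d\right)$)
$\frac{204565}{l{\left(-180 \right)}} - \frac{14052}{k{\left(T \right)}} = \frac{204565}{149 - -180} - \frac{14052}{\frac{1}{11} \left(-172\right) \left(-1 + 22 \left(-172\right)\right)} = \frac{204565}{149 + 180} - \frac{14052}{\frac{1}{11} \left(-172\right) \left(-1 - 3784\right)} = \frac{204565}{329} - \frac{14052}{\frac{1}{11} \left(-172\right) \left(-3785\right)} = 204565 \cdot \frac{1}{329} - \frac{14052}{\frac{651020}{11}} = \frac{204565}{329} - \frac{38643}{162755} = \frac{33281263028}{53546395}$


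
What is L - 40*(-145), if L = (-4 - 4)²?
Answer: 5864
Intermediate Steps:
L = 64 (L = (-8)² = 64)
L - 40*(-145) = 64 - 40*(-145) = 64 + 5800 = 5864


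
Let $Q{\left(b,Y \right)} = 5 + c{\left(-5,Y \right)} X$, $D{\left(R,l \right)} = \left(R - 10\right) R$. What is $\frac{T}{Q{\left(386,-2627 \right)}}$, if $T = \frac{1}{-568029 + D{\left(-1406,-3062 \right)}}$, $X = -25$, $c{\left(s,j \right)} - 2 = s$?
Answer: $\frac{1}{113829360} \approx 8.7851 \cdot 10^{-9}$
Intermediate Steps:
$c{\left(s,j \right)} = 2 + s$
$D{\left(R,l \right)} = R \left(-10 + R\right)$ ($D{\left(R,l \right)} = \left(-10 + R\right) R = R \left(-10 + R\right)$)
$T = \frac{1}{1422867}$ ($T = \frac{1}{-568029 - 1406 \left(-10 - 1406\right)} = \frac{1}{-568029 - -1990896} = \frac{1}{-568029 + 1990896} = \frac{1}{1422867} \approx 7.0281 \cdot 10^{-7}$)
$Q{\left(b,Y \right)} = 80$ ($Q{\left(b,Y \right)} = 5 + \left(2 - 5\right) \left(-25\right) = 5 - -75 = 5 + 75 = 80$)
$\frac{T}{Q{\left(386,-2627 \right)}} = \frac{1}{1422867 \cdot 80} = \frac{1}{1422867} \cdot \frac{1}{80} = \frac{1}{113829360}$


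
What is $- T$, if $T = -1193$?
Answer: $1193$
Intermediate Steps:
$- T = \left(-1\right) \left(-1193\right) = 1193$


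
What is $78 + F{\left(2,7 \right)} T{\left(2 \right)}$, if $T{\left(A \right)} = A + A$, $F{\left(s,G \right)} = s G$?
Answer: $134$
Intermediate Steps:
$F{\left(s,G \right)} = G s$
$T{\left(A \right)} = 2 A$
$78 + F{\left(2,7 \right)} T{\left(2 \right)} = 78 + 7 \cdot 2 \cdot 2 \cdot 2 = 78 + 14 \cdot 4 = 78 + 56 = 134$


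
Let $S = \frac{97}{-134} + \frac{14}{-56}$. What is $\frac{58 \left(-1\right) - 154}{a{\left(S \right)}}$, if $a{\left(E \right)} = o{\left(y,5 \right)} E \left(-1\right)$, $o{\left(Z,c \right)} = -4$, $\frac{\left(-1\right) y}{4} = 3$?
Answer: $\frac{14204}{261} \approx 54.421$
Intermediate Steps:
$y = -12$ ($y = \left(-4\right) 3 = -12$)
$S = - \frac{261}{268}$ ($S = 97 \left(- \frac{1}{134}\right) + 14 \left(- \frac{1}{56}\right) = - \frac{97}{134} - \frac{1}{4} = - \frac{261}{268} \approx -0.97388$)
$a{\left(E \right)} = 4 E$ ($a{\left(E \right)} = - 4 E \left(-1\right) = 4 E$)
$\frac{58 \left(-1\right) - 154}{a{\left(S \right)}} = \frac{58 \left(-1\right) - 154}{4 \left(- \frac{261}{268}\right)} = \frac{-58 - 154}{- \frac{261}{67}} = \left(-212\right) \left(- \frac{67}{261}\right) = \frac{14204}{261}$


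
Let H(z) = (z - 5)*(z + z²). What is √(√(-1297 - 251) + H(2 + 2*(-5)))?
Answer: √(-728 + 6*I*√43) ≈ 0.72884 + 26.991*I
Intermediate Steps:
H(z) = (-5 + z)*(z + z²)
√(√(-1297 - 251) + H(2 + 2*(-5))) = √(√(-1297 - 251) + (2 + 2*(-5))*(-5 + (2 + 2*(-5))² - 4*(2 + 2*(-5)))) = √(√(-1548) + (2 - 10)*(-5 + (2 - 10)² - 4*(2 - 10))) = √(6*I*√43 - 8*(-5 + (-8)² - 4*(-8))) = √(6*I*√43 - 8*(-5 + 64 + 32)) = √(6*I*√43 - 8*91) = √(6*I*√43 - 728) = √(-728 + 6*I*√43)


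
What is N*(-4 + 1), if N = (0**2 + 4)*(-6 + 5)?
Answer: 12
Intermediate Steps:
N = -4 (N = (0 + 4)*(-1) = 4*(-1) = -4)
N*(-4 + 1) = -4*(-4 + 1) = -4*(-3) = 12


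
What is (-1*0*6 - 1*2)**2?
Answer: 4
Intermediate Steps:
(-1*0*6 - 1*2)**2 = (0*6 - 2)**2 = (0 - 2)**2 = (-2)**2 = 4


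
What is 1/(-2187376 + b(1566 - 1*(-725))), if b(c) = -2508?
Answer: -1/2189884 ≈ -4.5665e-7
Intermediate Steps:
1/(-2187376 + b(1566 - 1*(-725))) = 1/(-2187376 - 2508) = 1/(-2189884) = -1/2189884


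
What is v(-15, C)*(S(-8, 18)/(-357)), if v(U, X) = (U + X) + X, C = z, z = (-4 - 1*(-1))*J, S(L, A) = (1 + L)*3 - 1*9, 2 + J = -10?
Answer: 570/119 ≈ 4.7899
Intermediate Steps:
J = -12 (J = -2 - 10 = -12)
S(L, A) = -6 + 3*L (S(L, A) = (3 + 3*L) - 9 = -6 + 3*L)
z = 36 (z = (-4 - 1*(-1))*(-12) = (-4 + 1)*(-12) = -3*(-12) = 36)
C = 36
v(U, X) = U + 2*X
v(-15, C)*(S(-8, 18)/(-357)) = (-15 + 2*36)*((-6 + 3*(-8))/(-357)) = (-15 + 72)*((-6 - 24)*(-1/357)) = 57*(-30*(-1/357)) = 57*(10/119) = 570/119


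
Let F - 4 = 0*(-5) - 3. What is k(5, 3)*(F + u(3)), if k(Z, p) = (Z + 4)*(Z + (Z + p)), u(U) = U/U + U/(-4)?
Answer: 585/4 ≈ 146.25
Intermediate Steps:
F = 1 (F = 4 + (0*(-5) - 3) = 4 + (0 - 3) = 4 - 3 = 1)
u(U) = 1 - U/4 (u(U) = 1 + U*(-¼) = 1 - U/4)
k(Z, p) = (4 + Z)*(p + 2*Z)
k(5, 3)*(F + u(3)) = (2*5² + 4*3 + 8*5 + 5*3)*(1 + (1 - ¼*3)) = (2*25 + 12 + 40 + 15)*(1 + (1 - ¾)) = (50 + 12 + 40 + 15)*(1 + ¼) = 117*(5/4) = 585/4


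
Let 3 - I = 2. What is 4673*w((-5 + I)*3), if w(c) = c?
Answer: -56076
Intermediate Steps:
I = 1 (I = 3 - 1*2 = 3 - 2 = 1)
4673*w((-5 + I)*3) = 4673*((-5 + 1)*3) = 4673*(-4*3) = 4673*(-12) = -56076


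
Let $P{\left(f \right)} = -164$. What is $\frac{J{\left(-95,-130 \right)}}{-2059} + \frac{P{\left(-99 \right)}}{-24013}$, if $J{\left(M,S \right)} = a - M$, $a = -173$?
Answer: $\frac{2210690}{49442767} \approx 0.044712$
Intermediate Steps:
$J{\left(M,S \right)} = -173 - M$
$\frac{J{\left(-95,-130 \right)}}{-2059} + \frac{P{\left(-99 \right)}}{-24013} = \frac{-173 - -95}{-2059} - \frac{164}{-24013} = \left(-173 + 95\right) \left(- \frac{1}{2059}\right) - - \frac{164}{24013} = \left(-78\right) \left(- \frac{1}{2059}\right) + \frac{164}{24013} = \frac{78}{2059} + \frac{164}{24013} = \frac{2210690}{49442767}$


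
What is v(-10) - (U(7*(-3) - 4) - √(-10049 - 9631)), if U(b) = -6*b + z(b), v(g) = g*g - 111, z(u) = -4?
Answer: -157 + 4*I*√1230 ≈ -157.0 + 140.29*I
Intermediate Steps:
v(g) = -111 + g² (v(g) = g² - 111 = -111 + g²)
U(b) = -4 - 6*b (U(b) = -6*b - 4 = -4 - 6*b)
v(-10) - (U(7*(-3) - 4) - √(-10049 - 9631)) = (-111 + (-10)²) - ((-4 - 6*(7*(-3) - 4)) - √(-10049 - 9631)) = (-111 + 100) - ((-4 - 6*(-21 - 4)) - √(-19680)) = -11 - ((-4 - 6*(-25)) - 4*I*√1230) = -11 - ((-4 + 150) - 4*I*√1230) = -11 - (146 - 4*I*√1230) = -11 + (-146 + 4*I*√1230) = -157 + 4*I*√1230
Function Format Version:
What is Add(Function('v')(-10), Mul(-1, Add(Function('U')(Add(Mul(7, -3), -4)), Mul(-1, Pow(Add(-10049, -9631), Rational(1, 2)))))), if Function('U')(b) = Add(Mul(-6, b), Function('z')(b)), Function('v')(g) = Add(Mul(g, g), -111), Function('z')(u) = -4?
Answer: Add(-157, Mul(4, I, Pow(1230, Rational(1, 2)))) ≈ Add(-157.00, Mul(140.29, I))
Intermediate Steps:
Function('v')(g) = Add(-111, Pow(g, 2)) (Function('v')(g) = Add(Pow(g, 2), -111) = Add(-111, Pow(g, 2)))
Function('U')(b) = Add(-4, Mul(-6, b)) (Function('U')(b) = Add(Mul(-6, b), -4) = Add(-4, Mul(-6, b)))
Add(Function('v')(-10), Mul(-1, Add(Function('U')(Add(Mul(7, -3), -4)), Mul(-1, Pow(Add(-10049, -9631), Rational(1, 2)))))) = Add(Add(-111, Pow(-10, 2)), Mul(-1, Add(Add(-4, Mul(-6, Add(Mul(7, -3), -4))), Mul(-1, Pow(Add(-10049, -9631), Rational(1, 2)))))) = Add(Add(-111, 100), Mul(-1, Add(Add(-4, Mul(-6, Add(-21, -4))), Mul(-1, Pow(-19680, Rational(1, 2)))))) = Add(-11, Mul(-1, Add(Add(-4, Mul(-6, -25)), Mul(-1, Mul(4, I, Pow(1230, Rational(1, 2))))))) = Add(-11, Mul(-1, Add(Add(-4, 150), Mul(-4, I, Pow(1230, Rational(1, 2)))))) = Add(-11, Mul(-1, Add(146, Mul(-4, I, Pow(1230, Rational(1, 2)))))) = Add(-11, Add(-146, Mul(4, I, Pow(1230, Rational(1, 2))))) = Add(-157, Mul(4, I, Pow(1230, Rational(1, 2))))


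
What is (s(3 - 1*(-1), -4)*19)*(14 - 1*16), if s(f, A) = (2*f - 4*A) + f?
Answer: -1064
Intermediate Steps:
s(f, A) = -4*A + 3*f (s(f, A) = (-4*A + 2*f) + f = -4*A + 3*f)
(s(3 - 1*(-1), -4)*19)*(14 - 1*16) = ((-4*(-4) + 3*(3 - 1*(-1)))*19)*(14 - 1*16) = ((16 + 3*(3 + 1))*19)*(14 - 16) = ((16 + 3*4)*19)*(-2) = ((16 + 12)*19)*(-2) = (28*19)*(-2) = 532*(-2) = -1064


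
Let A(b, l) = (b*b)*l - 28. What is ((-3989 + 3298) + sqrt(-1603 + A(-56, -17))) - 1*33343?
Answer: -34034 + I*sqrt(54943) ≈ -34034.0 + 234.4*I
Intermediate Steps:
A(b, l) = -28 + l*b**2 (A(b, l) = b**2*l - 28 = l*b**2 - 28 = -28 + l*b**2)
((-3989 + 3298) + sqrt(-1603 + A(-56, -17))) - 1*33343 = ((-3989 + 3298) + sqrt(-1603 + (-28 - 17*(-56)**2))) - 1*33343 = (-691 + sqrt(-1603 + (-28 - 17*3136))) - 33343 = (-691 + sqrt(-1603 + (-28 - 53312))) - 33343 = (-691 + sqrt(-1603 - 53340)) - 33343 = (-691 + sqrt(-54943)) - 33343 = (-691 + I*sqrt(54943)) - 33343 = -34034 + I*sqrt(54943)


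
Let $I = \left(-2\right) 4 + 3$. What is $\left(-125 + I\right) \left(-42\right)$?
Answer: $5460$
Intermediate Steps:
$I = -5$ ($I = -8 + 3 = -5$)
$\left(-125 + I\right) \left(-42\right) = \left(-125 - 5\right) \left(-42\right) = \left(-130\right) \left(-42\right) = 5460$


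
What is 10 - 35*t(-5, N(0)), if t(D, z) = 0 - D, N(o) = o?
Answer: -165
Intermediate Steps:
t(D, z) = -D
10 - 35*t(-5, N(0)) = 10 - (-35)*(-5) = 10 - 35*5 = 10 - 175 = -165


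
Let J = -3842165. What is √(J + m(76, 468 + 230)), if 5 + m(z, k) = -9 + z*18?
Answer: I*√3840811 ≈ 1959.8*I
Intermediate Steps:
m(z, k) = -14 + 18*z (m(z, k) = -5 + (-9 + z*18) = -5 + (-9 + 18*z) = -14 + 18*z)
√(J + m(76, 468 + 230)) = √(-3842165 + (-14 + 18*76)) = √(-3842165 + (-14 + 1368)) = √(-3842165 + 1354) = √(-3840811) = I*√3840811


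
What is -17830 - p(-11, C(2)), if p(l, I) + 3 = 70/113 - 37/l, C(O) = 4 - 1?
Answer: -22163912/1243 ≈ -17831.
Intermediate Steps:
C(O) = 3
p(l, I) = -269/113 - 37/l (p(l, I) = -3 + (70/113 - 37/l) = -269/113 - 37/l)
-17830 - p(-11, C(2)) = -17830 - (-269/113 - 37/(-11)) = -17830 - (-269/113 - 37*(-1/11)) = -17830 - (-269/113 + 37/11) = -17830 - 1*1222/1243 = -17830 - 1222/1243 = -22163912/1243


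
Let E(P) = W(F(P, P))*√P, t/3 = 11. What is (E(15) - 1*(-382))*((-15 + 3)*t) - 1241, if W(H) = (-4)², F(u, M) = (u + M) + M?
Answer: -152513 - 6336*√15 ≈ -1.7705e+5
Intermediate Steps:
t = 33 (t = 3*11 = 33)
F(u, M) = u + 2*M (F(u, M) = (M + u) + M = u + 2*M)
W(H) = 16
E(P) = 16*√P
(E(15) - 1*(-382))*((-15 + 3)*t) - 1241 = (16*√15 - 1*(-382))*((-15 + 3)*33) - 1241 = (16*√15 + 382)*(-12*33) - 1241 = (382 + 16*√15)*(-396) - 1241 = (-151272 - 6336*√15) - 1241 = -152513 - 6336*√15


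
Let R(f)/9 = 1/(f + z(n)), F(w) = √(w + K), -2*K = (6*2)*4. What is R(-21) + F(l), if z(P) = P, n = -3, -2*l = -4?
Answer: -3/8 + I*√22 ≈ -0.375 + 4.6904*I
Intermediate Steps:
l = 2 (l = -½*(-4) = 2)
K = -24 (K = -6*2*4/2 = -6*4 = -½*48 = -24)
F(w) = √(-24 + w) (F(w) = √(w - 24) = √(-24 + w))
R(f) = 9/(-3 + f) (R(f) = 9/(f - 3) = 9/(-3 + f))
R(-21) + F(l) = 9/(-3 - 21) + √(-24 + 2) = 9/(-24) + √(-22) = 9*(-1/24) + I*√22 = -3/8 + I*√22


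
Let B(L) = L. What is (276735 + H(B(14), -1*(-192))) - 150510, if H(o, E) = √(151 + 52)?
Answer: 126225 + √203 ≈ 1.2624e+5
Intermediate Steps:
H(o, E) = √203
(276735 + H(B(14), -1*(-192))) - 150510 = (276735 + √203) - 150510 = 126225 + √203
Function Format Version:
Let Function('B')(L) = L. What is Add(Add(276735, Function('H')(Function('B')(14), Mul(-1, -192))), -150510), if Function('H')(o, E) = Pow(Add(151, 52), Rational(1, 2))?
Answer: Add(126225, Pow(203, Rational(1, 2))) ≈ 1.2624e+5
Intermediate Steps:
Function('H')(o, E) = Pow(203, Rational(1, 2))
Add(Add(276735, Function('H')(Function('B')(14), Mul(-1, -192))), -150510) = Add(Add(276735, Pow(203, Rational(1, 2))), -150510) = Add(126225, Pow(203, Rational(1, 2)))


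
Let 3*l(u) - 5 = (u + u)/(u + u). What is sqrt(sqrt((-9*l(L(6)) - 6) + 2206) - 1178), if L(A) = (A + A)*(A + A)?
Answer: sqrt(-1178 + sqrt(2182)) ≈ 33.635*I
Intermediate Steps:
L(A) = 4*A**2 (L(A) = (2*A)*(2*A) = 4*A**2)
l(u) = 2 (l(u) = 5/3 + ((u + u)/(u + u))/3 = 5/3 + ((2*u)/((2*u)))/3 = 5/3 + ((2*u)*(1/(2*u)))/3 = 5/3 + (1/3)*1 = 5/3 + 1/3 = 2)
sqrt(sqrt((-9*l(L(6)) - 6) + 2206) - 1178) = sqrt(sqrt((-9*2 - 6) + 2206) - 1178) = sqrt(sqrt((-18 - 6) + 2206) - 1178) = sqrt(sqrt(-24 + 2206) - 1178) = sqrt(sqrt(2182) - 1178) = sqrt(-1178 + sqrt(2182))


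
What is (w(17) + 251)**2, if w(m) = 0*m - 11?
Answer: 57600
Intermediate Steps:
w(m) = -11 (w(m) = 0 - 11 = -11)
(w(17) + 251)**2 = (-11 + 251)**2 = 240**2 = 57600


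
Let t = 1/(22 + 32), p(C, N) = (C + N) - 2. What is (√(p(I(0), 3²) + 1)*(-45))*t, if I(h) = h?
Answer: -5*√2/3 ≈ -2.3570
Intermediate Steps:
p(C, N) = -2 + C + N
t = 1/54 ≈ 0.018519
(√(p(I(0), 3²) + 1)*(-45))*t = (√((-2 + 0 + 3²) + 1)*(-45))*(1/54) = (√((-2 + 0 + 9) + 1)*(-45))*(1/54) = (√(7 + 1)*(-45))*(1/54) = (√8*(-45))*(1/54) = ((2*√2)*(-45))*(1/54) = -90*√2*(1/54) = -5*√2/3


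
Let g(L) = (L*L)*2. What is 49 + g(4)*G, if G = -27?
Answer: -815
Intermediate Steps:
g(L) = 2*L² (g(L) = L²*2 = 2*L²)
49 + g(4)*G = 49 + (2*4²)*(-27) = 49 + (2*16)*(-27) = 49 + 32*(-27) = 49 - 864 = -815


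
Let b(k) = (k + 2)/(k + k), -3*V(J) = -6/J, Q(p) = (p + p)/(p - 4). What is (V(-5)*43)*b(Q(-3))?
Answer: -86/3 ≈ -28.667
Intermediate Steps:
Q(p) = 2*p/(-4 + p) (Q(p) = (2*p)/(-4 + p) = 2*p/(-4 + p))
V(J) = 2/J (V(J) = -(-2)/J = 2/J)
b(k) = (2 + k)/(2*k) (b(k) = (2 + k)/((2*k)) = (2 + k)*(1/(2*k)) = (2 + k)/(2*k))
(V(-5)*43)*b(Q(-3)) = ((2/(-5))*43)*((2 + 2*(-3)/(-4 - 3))/(2*((2*(-3)/(-4 - 3))))) = ((2*(-1/5))*43)*((2 + 2*(-3)/(-7))/(2*((2*(-3)/(-7))))) = (-2/5*43)*((2 + 2*(-3)*(-1/7))/(2*((2*(-3)*(-1/7))))) = -43*(2 + 6/7)/(5*6/7) = -43*7*20/(5*6*7) = -86/5*5/3 = -86/3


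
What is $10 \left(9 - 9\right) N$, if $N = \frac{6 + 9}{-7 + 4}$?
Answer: $0$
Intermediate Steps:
$N = -5$ ($N = \frac{15}{-3} = 15 \left(- \frac{1}{3}\right) = -5$)
$10 \left(9 - 9\right) N = 10 \left(9 - 9\right) \left(-5\right) = 10 \cdot 0 \left(-5\right) = 0 \left(-5\right) = 0$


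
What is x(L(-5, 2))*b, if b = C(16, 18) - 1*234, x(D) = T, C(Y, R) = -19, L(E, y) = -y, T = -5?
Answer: 1265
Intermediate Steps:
x(D) = -5
b = -253 (b = -19 - 1*234 = -19 - 234 = -253)
x(L(-5, 2))*b = -5*(-253) = 1265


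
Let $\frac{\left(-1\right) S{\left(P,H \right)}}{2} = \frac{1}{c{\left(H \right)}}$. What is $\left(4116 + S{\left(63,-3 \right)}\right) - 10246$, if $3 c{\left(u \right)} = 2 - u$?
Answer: $- \frac{30656}{5} \approx -6131.2$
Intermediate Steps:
$c{\left(u \right)} = \frac{2}{3} - \frac{u}{3}$ ($c{\left(u \right)} = \frac{2 - u}{3} = \frac{2}{3} - \frac{u}{3}$)
$S{\left(P,H \right)} = - \frac{2}{\frac{2}{3} - \frac{H}{3}}$
$\left(4116 + S{\left(63,-3 \right)}\right) - 10246 = \left(4116 + \frac{6}{-2 - 3}\right) - 10246 = \left(4116 + \frac{6}{-5}\right) - 10246 = \left(4116 + 6 \left(- \frac{1}{5}\right)\right) - 10246 = \left(4116 - \frac{6}{5}\right) - 10246 = \frac{20574}{5} - 10246 = - \frac{30656}{5}$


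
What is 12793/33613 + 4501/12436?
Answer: 310385861/418011268 ≈ 0.74253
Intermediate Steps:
12793/33613 + 4501/12436 = 310385861/418011268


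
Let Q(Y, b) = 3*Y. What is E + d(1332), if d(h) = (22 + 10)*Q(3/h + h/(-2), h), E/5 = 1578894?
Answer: 289729766/37 ≈ 7.8305e+6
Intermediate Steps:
E = 7894470 (E = 5*1578894 = 7894470)
d(h) = -48*h + 288/h (d(h) = (22 + 10)*(3*(3/h + h/(-2))) = 32*(3*(3/h + h*(-½))) = 32*(3*(3/h - h/2)) = 32*(9/h - 3*h/2) = -48*h + 288/h)
E + d(1332) = 7894470 + (-48*1332 + 288/1332) = 7894470 + (-63936 + 288*(1/1332)) = 7894470 + (-63936 + 8/37) = 7894470 - 2365624/37 = 289729766/37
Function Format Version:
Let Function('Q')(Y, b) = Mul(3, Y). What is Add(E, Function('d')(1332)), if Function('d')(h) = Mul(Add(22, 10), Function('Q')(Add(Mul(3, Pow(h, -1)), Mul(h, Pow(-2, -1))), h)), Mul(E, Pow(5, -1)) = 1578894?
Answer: Rational(289729766, 37) ≈ 7.8305e+6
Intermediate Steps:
E = 7894470 (E = Mul(5, 1578894) = 7894470)
Function('d')(h) = Add(Mul(-48, h), Mul(288, Pow(h, -1))) (Function('d')(h) = Mul(Add(22, 10), Mul(3, Add(Mul(3, Pow(h, -1)), Mul(h, Pow(-2, -1))))) = Mul(32, Mul(3, Add(Mul(3, Pow(h, -1)), Mul(h, Rational(-1, 2))))) = Mul(32, Mul(3, Add(Mul(3, Pow(h, -1)), Mul(Rational(-1, 2), h)))) = Mul(32, Add(Mul(9, Pow(h, -1)), Mul(Rational(-3, 2), h))) = Add(Mul(-48, h), Mul(288, Pow(h, -1))))
Add(E, Function('d')(1332)) = Add(7894470, Add(Mul(-48, 1332), Mul(288, Pow(1332, -1)))) = Add(7894470, Add(-63936, Mul(288, Rational(1, 1332)))) = Add(7894470, Add(-63936, Rational(8, 37))) = Add(7894470, Rational(-2365624, 37)) = Rational(289729766, 37)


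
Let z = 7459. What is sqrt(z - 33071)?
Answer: 2*I*sqrt(6403) ≈ 160.04*I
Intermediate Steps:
sqrt(z - 33071) = sqrt(7459 - 33071) = sqrt(-25612) = 2*I*sqrt(6403)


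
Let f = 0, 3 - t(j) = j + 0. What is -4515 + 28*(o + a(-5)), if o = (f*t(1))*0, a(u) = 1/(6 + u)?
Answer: -4487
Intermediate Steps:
t(j) = 3 - j (t(j) = 3 - (j + 0) = 3 - j)
o = 0 (o = (0*(3 - 1*1))*0 = (0*(3 - 1))*0 = (0*2)*0 = 0*0 = 0)
-4515 + 28*(o + a(-5)) = -4515 + 28*(0 + 1/(6 - 5)) = -4515 + 28*(0 + 1/1) = -4515 + 28*(0 + 1) = -4515 + 28*1 = -4515 + 28 = -4487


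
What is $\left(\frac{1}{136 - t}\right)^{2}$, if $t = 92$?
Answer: $\frac{1}{1936} \approx 0.00051653$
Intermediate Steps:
$\left(\frac{1}{136 - t}\right)^{2} = \left(\frac{1}{136 - 92}\right)^{2} = \left(\frac{1}{44}\right)^{2} = \frac{1}{1936}$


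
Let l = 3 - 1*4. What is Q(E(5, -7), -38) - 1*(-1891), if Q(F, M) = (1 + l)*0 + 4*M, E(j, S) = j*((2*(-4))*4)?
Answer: 1739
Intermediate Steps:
E(j, S) = -32*j (E(j, S) = j*(-8*4) = j*(-32) = -32*j)
l = -1 (l = 3 - 4 = -1)
Q(F, M) = 4*M (Q(F, M) = (1 - 1)*0 + 4*M = 0*0 + 4*M = 0 + 4*M = 4*M)
Q(E(5, -7), -38) - 1*(-1891) = 4*(-38) - 1*(-1891) = -152 + 1891 = 1739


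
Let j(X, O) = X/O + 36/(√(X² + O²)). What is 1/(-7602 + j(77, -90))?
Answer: -863949730770/6568484999807821 - 291600*√14029/6568484999807821 ≈ -0.00013153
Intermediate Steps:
j(X, O) = 36/√(O² + X²) + X/O (j(X, O) = X/O + 36/(√(O² + X²)) = X/O + 36/√(O² + X²) = 36/√(O² + X²) + X/O)
1/(-7602 + j(77, -90)) = 1/(-7602 + (36/√((-90)² + 77²) + 77/(-90))) = 1/(-7602 + (36/√(8100 + 5929) + 77*(-1/90))) = 1/(-7602 + (36/√14029 - 77/90)) = 1/(-7602 + (36*(√14029/14029) - 77/90)) = 1/(-7602 + (36*√14029/14029 - 77/90)) = 1/(-7602 + (-77/90 + 36*√14029/14029)) = 1/(-684257/90 + 36*√14029/14029)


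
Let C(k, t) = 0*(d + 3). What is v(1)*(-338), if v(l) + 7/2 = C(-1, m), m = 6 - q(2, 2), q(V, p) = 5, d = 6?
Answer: 1183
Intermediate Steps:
m = 1 (m = 6 - 1*5 = 6 - 5 = 1)
C(k, t) = 0 (C(k, t) = 0*(6 + 3) = 0*9 = 0)
v(l) = -7/2 (v(l) = -7/2 + 0 = -7/2)
v(1)*(-338) = -7/2*(-338) = 1183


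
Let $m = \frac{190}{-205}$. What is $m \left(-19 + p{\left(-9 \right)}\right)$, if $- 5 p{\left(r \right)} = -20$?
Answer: $\frac{570}{41} \approx 13.902$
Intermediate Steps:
$p{\left(r \right)} = 4$ ($p{\left(r \right)} = \left(- \frac{1}{5}\right) \left(-20\right) = 4$)
$m = - \frac{38}{41}$ ($m = 190 \left(- \frac{1}{205}\right) = - \frac{38}{41} \approx -0.92683$)
$m \left(-19 + p{\left(-9 \right)}\right) = - \frac{38 \left(-19 + 4\right)}{41} = \left(- \frac{38}{41}\right) \left(-15\right) = \frac{570}{41}$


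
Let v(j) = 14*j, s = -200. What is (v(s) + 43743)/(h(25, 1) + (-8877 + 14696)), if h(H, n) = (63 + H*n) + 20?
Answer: 40943/5927 ≈ 6.9079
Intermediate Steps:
h(H, n) = 83 + H*n
(v(s) + 43743)/(h(25, 1) + (-8877 + 14696)) = (14*(-200) + 43743)/((83 + 25*1) + (-8877 + 14696)) = (-2800 + 43743)/((83 + 25) + 5819) = 40943/(108 + 5819) = 40943/5927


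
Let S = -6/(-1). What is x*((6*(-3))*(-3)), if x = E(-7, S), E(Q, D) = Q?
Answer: -378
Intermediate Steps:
S = 6 (S = -6*(-1) = 6)
x = -7
x*((6*(-3))*(-3)) = -7*6*(-3)*(-3) = -(-126)*(-3) = -7*54 = -378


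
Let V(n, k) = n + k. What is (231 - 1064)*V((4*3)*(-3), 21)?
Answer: 12495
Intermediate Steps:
V(n, k) = k + n
(231 - 1064)*V((4*3)*(-3), 21) = (231 - 1064)*(21 + (4*3)*(-3)) = -833*(21 + 12*(-3)) = -833*(21 - 36) = -833*(-15) = 12495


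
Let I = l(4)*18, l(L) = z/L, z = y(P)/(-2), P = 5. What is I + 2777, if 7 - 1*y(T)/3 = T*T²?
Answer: 7147/2 ≈ 3573.5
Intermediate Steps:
y(T) = 21 - 3*T³ (y(T) = 21 - 3*T*T² = 21 - 3*T³)
z = 177 (z = (21 - 3*5³)/(-2) = (21 - 3*125)*(-½) = (21 - 375)*(-½) = -354*(-½) = 177)
l(L) = 177/L
I = 1593/2 (I = (177/4)*18 = 1593/2 ≈ 796.50)
I + 2777 = 1593/2 + 2777 = 7147/2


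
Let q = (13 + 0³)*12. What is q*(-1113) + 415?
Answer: -173213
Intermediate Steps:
q = 156 (q = (13 + 0)*12 = 13*12 = 156)
q*(-1113) + 415 = 156*(-1113) + 415 = -173628 + 415 = -173213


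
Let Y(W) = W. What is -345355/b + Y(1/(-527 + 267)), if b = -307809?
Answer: 89484491/80030340 ≈ 1.1181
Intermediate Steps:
-345355/b + Y(1/(-527 + 267)) = -345355/(-307809) + 1/(-527 + 267) = -345355*(-1/307809) + 1/(-260) = 345355/307809 - 1/260 = 89484491/80030340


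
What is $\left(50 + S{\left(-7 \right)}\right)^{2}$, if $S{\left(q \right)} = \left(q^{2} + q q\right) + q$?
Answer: $19881$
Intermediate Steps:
$S{\left(q \right)} = q + 2 q^{2}$ ($S{\left(q \right)} = \left(q^{2} + q^{2}\right) + q = 2 q^{2} + q = q + 2 q^{2}$)
$\left(50 + S{\left(-7 \right)}\right)^{2} = \left(50 - 7 \left(1 + 2 \left(-7\right)\right)\right)^{2} = \left(50 - 7 \left(1 - 14\right)\right)^{2} = \left(50 - -91\right)^{2} = \left(50 + 91\right)^{2} = 141^{2} = 19881$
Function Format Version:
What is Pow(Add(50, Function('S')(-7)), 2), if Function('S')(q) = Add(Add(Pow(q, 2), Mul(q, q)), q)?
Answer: 19881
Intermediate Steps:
Function('S')(q) = Add(q, Mul(2, Pow(q, 2))) (Function('S')(q) = Add(Add(Pow(q, 2), Pow(q, 2)), q) = Add(Mul(2, Pow(q, 2)), q) = Add(q, Mul(2, Pow(q, 2))))
Pow(Add(50, Function('S')(-7)), 2) = Pow(Add(50, Mul(-7, Add(1, Mul(2, -7)))), 2) = Pow(Add(50, Mul(-7, Add(1, -14))), 2) = Pow(Add(50, Mul(-7, -13)), 2) = Pow(Add(50, 91), 2) = Pow(141, 2) = 19881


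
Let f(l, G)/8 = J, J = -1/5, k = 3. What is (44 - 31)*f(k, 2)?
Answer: -104/5 ≈ -20.800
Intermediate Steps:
J = -⅕ (J = -1*⅕ = -⅕ ≈ -0.20000)
f(l, G) = -8/5 (f(l, G) = 8*(-⅕) = -8/5)
(44 - 31)*f(k, 2) = (44 - 31)*(-8/5) = 13*(-8/5) = -104/5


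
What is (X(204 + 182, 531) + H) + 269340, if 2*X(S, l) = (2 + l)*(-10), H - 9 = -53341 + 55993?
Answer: 269336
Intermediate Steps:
H = 2661 (H = 9 + (-53341 + 55993) = 9 + 2652 = 2661)
X(S, l) = -10 - 5*l (X(S, l) = ((2 + l)*(-10))/2 = (-20 - 10*l)/2 = -10 - 5*l)
(X(204 + 182, 531) + H) + 269340 = ((-10 - 5*531) + 2661) + 269340 = ((-10 - 2655) + 2661) + 269340 = (-2665 + 2661) + 269340 = -4 + 269340 = 269336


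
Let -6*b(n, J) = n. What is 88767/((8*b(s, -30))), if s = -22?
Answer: 266301/88 ≈ 3026.1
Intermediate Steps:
b(n, J) = -n/6
88767/((8*b(s, -30))) = 88767/((8*(-1/6*(-22)))) = 88767/((8*(11/3))) = 88767/(88/3) = 88767*(3/88) = 266301/88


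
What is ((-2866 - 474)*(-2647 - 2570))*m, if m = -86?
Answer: -1498531080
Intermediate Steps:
((-2866 - 474)*(-2647 - 2570))*m = ((-2866 - 474)*(-2647 - 2570))*(-86) = -3340*(-5217)*(-86) = 17424780*(-86) = -1498531080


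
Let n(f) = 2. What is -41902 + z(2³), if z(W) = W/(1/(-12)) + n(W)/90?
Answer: -1889909/45 ≈ -41998.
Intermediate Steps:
z(W) = 1/45 - 12*W (z(W) = W/(1/(-12)) + 2/90 = W/(-1/12) + 2*(1/90) = W*(-12) + 1/45 = -12*W + 1/45 = 1/45 - 12*W)
-41902 + z(2³) = -41902 + (1/45 - 12*2³) = -41902 + (1/45 - 12*8) = -41902 + (1/45 - 96) = -41902 - 4319/45 = -1889909/45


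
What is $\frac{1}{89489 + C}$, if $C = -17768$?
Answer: $\frac{1}{71721} \approx 1.3943 \cdot 10^{-5}$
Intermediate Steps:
$\frac{1}{89489 + C} = \frac{1}{89489 - 17768} = \frac{1}{71721}$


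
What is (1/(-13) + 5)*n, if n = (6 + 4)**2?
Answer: 6400/13 ≈ 492.31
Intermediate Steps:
n = 100 (n = 10**2 = 100)
(1/(-13) + 5)*n = (1/(-13) + 5)*100 = (-1/13 + 5)*100 = (64/13)*100 = 6400/13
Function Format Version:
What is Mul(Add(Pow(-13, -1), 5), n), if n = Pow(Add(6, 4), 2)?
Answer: Rational(6400, 13) ≈ 492.31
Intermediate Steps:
n = 100 (n = Pow(10, 2) = 100)
Mul(Add(Pow(-13, -1), 5), n) = Mul(Add(Pow(-13, -1), 5), 100) = Mul(Add(Rational(-1, 13), 5), 100) = Mul(Rational(64, 13), 100) = Rational(6400, 13)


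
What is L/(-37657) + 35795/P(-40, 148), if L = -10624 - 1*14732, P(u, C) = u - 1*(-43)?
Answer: 1348008383/112971 ≈ 11932.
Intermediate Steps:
P(u, C) = 43 + u (P(u, C) = u + 43 = 43 + u)
L = -25356 (L = -10624 - 14732 = -25356)
L/(-37657) + 35795/P(-40, 148) = -25356/(-37657) + 35795/(43 - 40) = -25356*(-1/37657) + 35795/3 = 25356/37657 + 35795*(1/3) = 25356/37657 + 35795/3 = 1348008383/112971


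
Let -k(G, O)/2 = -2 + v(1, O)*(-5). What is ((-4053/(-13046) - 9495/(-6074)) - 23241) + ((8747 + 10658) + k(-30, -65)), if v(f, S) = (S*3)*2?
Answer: -153136511509/19810351 ≈ -7730.1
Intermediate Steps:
v(f, S) = 6*S (v(f, S) = (3*S)*2 = 6*S)
k(G, O) = 4 + 60*O (k(G, O) = -2*(-2 + (6*O)*(-5)) = -2*(-2 - 30*O) = 4 + 60*O)
((-4053/(-13046) - 9495/(-6074)) - 23241) + ((8747 + 10658) + k(-30, -65)) = ((-4053/(-13046) - 9495/(-6074)) - 23241) + ((8747 + 10658) + (4 + 60*(-65))) = ((-4053*(-1/13046) - 9495*(-1/6074)) - 23241) + (19405 + (4 - 3900)) = ((4053/13046 + 9495/6074) - 23241) + (19405 - 3896) = (37122423/19810351 - 23241) + 15509 = -460375245168/19810351 + 15509 = -153136511509/19810351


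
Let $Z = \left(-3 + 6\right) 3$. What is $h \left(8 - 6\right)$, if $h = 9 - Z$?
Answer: $0$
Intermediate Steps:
$Z = 9$ ($Z = 3 \cdot 3 = 9$)
$h = 0$ ($h = 9 - 9 = 0$)
$h \left(8 - 6\right) = 0 \left(8 - 6\right) = 0 \cdot 2 = 0$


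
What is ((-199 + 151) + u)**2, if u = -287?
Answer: 112225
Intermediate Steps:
((-199 + 151) + u)**2 = ((-199 + 151) - 287)**2 = (-48 - 287)**2 = (-335)**2 = 112225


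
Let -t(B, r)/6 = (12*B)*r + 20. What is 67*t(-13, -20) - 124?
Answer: -1262404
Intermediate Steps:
t(B, r) = -120 - 72*B*r (t(B, r) = -6*((12*B)*r + 20) = -6*(12*B*r + 20) = -6*(20 + 12*B*r) = -120 - 72*B*r)
67*t(-13, -20) - 124 = 67*(-120 - 72*(-13)*(-20)) - 124 = 67*(-120 - 18720) - 124 = 67*(-18840) - 124 = -1262280 - 124 = -1262404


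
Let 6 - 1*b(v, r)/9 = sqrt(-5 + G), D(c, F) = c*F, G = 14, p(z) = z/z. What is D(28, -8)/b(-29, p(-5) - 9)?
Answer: -224/27 ≈ -8.2963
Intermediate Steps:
p(z) = 1
D(c, F) = F*c
b(v, r) = 27 (b(v, r) = 54 - 9*sqrt(-5 + 14) = 54 - 9*sqrt(9) = 54 - 9*3 = 54 - 27 = 27)
D(28, -8)/b(-29, p(-5) - 9) = -8*28/27 = -224*1/27 = -224/27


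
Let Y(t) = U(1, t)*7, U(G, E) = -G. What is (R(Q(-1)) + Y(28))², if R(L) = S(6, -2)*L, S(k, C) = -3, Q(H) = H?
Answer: 16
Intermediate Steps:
Y(t) = -7 (Y(t) = -1*1*7 = -1*7 = -7)
R(L) = -3*L
(R(Q(-1)) + Y(28))² = (-3*(-1) - 7)² = (3 - 7)² = (-4)² = 16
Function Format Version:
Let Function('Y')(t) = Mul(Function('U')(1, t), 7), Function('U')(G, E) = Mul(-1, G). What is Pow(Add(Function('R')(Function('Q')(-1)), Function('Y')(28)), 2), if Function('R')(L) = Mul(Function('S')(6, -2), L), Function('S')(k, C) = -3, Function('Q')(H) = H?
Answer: 16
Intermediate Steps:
Function('Y')(t) = -7 (Function('Y')(t) = Mul(Mul(-1, 1), 7) = Mul(-1, 7) = -7)
Function('R')(L) = Mul(-3, L)
Pow(Add(Function('R')(Function('Q')(-1)), Function('Y')(28)), 2) = Pow(Add(Mul(-3, -1), -7), 2) = Pow(Add(3, -7), 2) = Pow(-4, 2) = 16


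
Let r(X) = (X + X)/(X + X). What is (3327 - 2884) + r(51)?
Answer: 444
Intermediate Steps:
r(X) = 1 (r(X) = (2*X)/((2*X)) = (2*X)*(1/(2*X)) = 1)
(3327 - 2884) + r(51) = (3327 - 2884) + 1 = 443 + 1 = 444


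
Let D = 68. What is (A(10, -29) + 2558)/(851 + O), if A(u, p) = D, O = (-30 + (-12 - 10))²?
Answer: 2626/3555 ≈ 0.73868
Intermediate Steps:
O = 2704 (O = (-30 - 22)² = (-52)² = 2704)
A(u, p) = 68
(A(10, -29) + 2558)/(851 + O) = (68 + 2558)/(851 + 2704) = 2626/3555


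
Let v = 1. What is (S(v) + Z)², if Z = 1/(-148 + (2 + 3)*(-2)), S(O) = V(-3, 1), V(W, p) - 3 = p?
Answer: 398161/24964 ≈ 15.949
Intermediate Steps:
V(W, p) = 3 + p
S(O) = 4 (S(O) = 3 + 1 = 4)
Z = -1/158 (Z = 1/(-148 + 5*(-2)) = 1/(-148 - 10) = 1/(-158) = -1/158 ≈ -0.0063291)
(S(v) + Z)² = (4 - 1/158)² = (631/158)² = 398161/24964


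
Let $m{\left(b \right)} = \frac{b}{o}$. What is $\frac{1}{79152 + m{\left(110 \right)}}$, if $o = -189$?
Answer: $\frac{189}{14959618} \approx 1.2634 \cdot 10^{-5}$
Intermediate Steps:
$m{\left(b \right)} = - \frac{b}{189}$ ($m{\left(b \right)} = \frac{b}{-189} = b \left(- \frac{1}{189}\right) = - \frac{b}{189}$)
$\frac{1}{79152 + m{\left(110 \right)}} = \frac{1}{79152 - \frac{110}{189}} = \frac{1}{\frac{14959618}{189}} = \frac{189}{14959618}$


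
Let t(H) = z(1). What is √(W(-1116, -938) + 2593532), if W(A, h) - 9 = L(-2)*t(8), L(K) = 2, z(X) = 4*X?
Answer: √2593549 ≈ 1610.4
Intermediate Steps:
t(H) = 4 (t(H) = 4*1 = 4)
W(A, h) = 17 (W(A, h) = 9 + 2*4 = 9 + 8 = 17)
√(W(-1116, -938) + 2593532) = √(17 + 2593532) = √2593549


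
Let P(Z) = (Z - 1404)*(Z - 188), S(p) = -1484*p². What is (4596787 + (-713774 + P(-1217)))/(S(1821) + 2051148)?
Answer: -3782759/2459476848 ≈ -0.0015380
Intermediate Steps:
P(Z) = (-1404 + Z)*(-188 + Z)
(4596787 + (-713774 + P(-1217)))/(S(1821) + 2051148) = (4596787 + (-713774 + (263952 + (-1217)² - 1592*(-1217))))/(-1484*1821² + 2051148) = (4596787 + (-713774 + (263952 + 1481089 + 1937464)))/(-1484*3316041 + 2051148) = (4596787 + (-713774 + 3682505))/(-4921004844 + 2051148) = (4596787 + 2968731)/(-4918953696) = 7565518*(-1/4918953696) = -3782759/2459476848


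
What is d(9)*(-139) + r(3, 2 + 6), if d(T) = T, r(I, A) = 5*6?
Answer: -1221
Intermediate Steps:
r(I, A) = 30
d(9)*(-139) + r(3, 2 + 6) = 9*(-139) + 30 = -1251 + 30 = -1221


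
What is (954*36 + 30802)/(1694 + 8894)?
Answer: 32573/5294 ≈ 6.1528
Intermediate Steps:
(954*36 + 30802)/(1694 + 8894) = (34344 + 30802)/10588 = 65146*(1/10588) = 32573/5294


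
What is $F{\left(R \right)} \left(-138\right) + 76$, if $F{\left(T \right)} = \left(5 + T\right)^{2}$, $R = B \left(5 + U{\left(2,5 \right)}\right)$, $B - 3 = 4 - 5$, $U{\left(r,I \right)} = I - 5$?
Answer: $-30974$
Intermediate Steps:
$U{\left(r,I \right)} = -5 + I$
$B = 2$ ($B = 3 + \left(4 - 5\right) = 3 - 1 = 2$)
$R = 10$ ($R = 2 \left(5 + \left(-5 + 5\right)\right) = 2 \left(5 + 0\right) = 2 \cdot 5 = 10$)
$F{\left(R \right)} \left(-138\right) + 76 = \left(5 + 10\right)^{2} \left(-138\right) + 76 = 15^{2} \left(-138\right) + 76 = 225 \left(-138\right) + 76 = -31050 + 76 = -30974$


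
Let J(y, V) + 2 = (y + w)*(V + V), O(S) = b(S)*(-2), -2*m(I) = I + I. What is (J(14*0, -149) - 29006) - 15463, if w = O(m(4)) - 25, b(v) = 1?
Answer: -36425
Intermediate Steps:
m(I) = -I (m(I) = -(I + I)/2 = -I)
O(S) = -2 (O(S) = 1*(-2) = -2)
w = -27 (w = -2 - 25 = -27)
J(y, V) = -2 + 2*V*(-27 + y) (J(y, V) = -2 + (y - 27)*(V + V) = -2 + (-27 + y)*(2*V) = -2 + 2*V*(-27 + y))
(J(14*0, -149) - 29006) - 15463 = ((-2 - 54*(-149) + 2*(-149)*(14*0)) - 29006) - 15463 = ((-2 + 8046 + 2*(-149)*0) - 29006) - 15463 = ((-2 + 8046 + 0) - 29006) - 15463 = (8044 - 29006) - 15463 = -20962 - 15463 = -36425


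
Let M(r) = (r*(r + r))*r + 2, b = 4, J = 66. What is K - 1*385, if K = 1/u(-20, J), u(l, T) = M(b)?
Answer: -50049/130 ≈ -384.99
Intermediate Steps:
M(r) = 2 + 2*r³ (M(r) = (r*(2*r))*r + 2 = (2*r²)*r + 2 = 2*r³ + 2 = 2 + 2*r³)
u(l, T) = 130 (u(l, T) = 2 + 2*4³ = 2 + 2*64 = 2 + 128 = 130)
K = 1/130 ≈ 0.0076923
K - 1*385 = 1/130 - 1*385 = 1/130 - 385 = -50049/130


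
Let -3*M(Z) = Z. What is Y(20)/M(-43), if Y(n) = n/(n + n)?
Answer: 3/86 ≈ 0.034884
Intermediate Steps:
M(Z) = -Z/3
Y(n) = ½ (Y(n) = n/((2*n)) = n*(1/(2*n)) = ½)
Y(20)/M(-43) = 1/(2*((-⅓*(-43)))) = 1/(2*(43/3)) = (½)*(3/43) = 3/86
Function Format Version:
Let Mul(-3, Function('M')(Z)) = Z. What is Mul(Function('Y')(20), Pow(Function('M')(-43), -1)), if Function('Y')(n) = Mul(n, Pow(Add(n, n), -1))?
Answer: Rational(3, 86) ≈ 0.034884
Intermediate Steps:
Function('M')(Z) = Mul(Rational(-1, 3), Z)
Function('Y')(n) = Rational(1, 2) (Function('Y')(n) = Mul(n, Pow(Mul(2, n), -1)) = Mul(n, Mul(Rational(1, 2), Pow(n, -1))) = Rational(1, 2))
Mul(Function('Y')(20), Pow(Function('M')(-43), -1)) = Mul(Rational(1, 2), Pow(Mul(Rational(-1, 3), -43), -1)) = Mul(Rational(1, 2), Pow(Rational(43, 3), -1)) = Mul(Rational(1, 2), Rational(3, 43)) = Rational(3, 86)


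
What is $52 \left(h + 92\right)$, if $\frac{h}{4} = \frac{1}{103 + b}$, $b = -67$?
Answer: $\frac{43108}{9} \approx 4789.8$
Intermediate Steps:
$h = \frac{1}{9}$ ($h = \frac{4}{103 - 67} = \frac{4}{36} = 4 \cdot \frac{1}{36} = \frac{1}{9} \approx 0.11111$)
$52 \left(h + 92\right) = 52 \left(\frac{1}{9} + 92\right) = 52 \cdot \frac{829}{9} = \frac{43108}{9}$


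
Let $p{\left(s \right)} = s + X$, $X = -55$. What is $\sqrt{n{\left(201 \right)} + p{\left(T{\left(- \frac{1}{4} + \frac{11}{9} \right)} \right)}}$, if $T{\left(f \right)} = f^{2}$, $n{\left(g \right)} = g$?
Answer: $\frac{\sqrt{190441}}{36} \approx 12.122$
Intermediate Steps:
$p{\left(s \right)} = -55 + s$ ($p{\left(s \right)} = s - 55 = -55 + s$)
$\sqrt{n{\left(201 \right)} + p{\left(T{\left(- \frac{1}{4} + \frac{11}{9} \right)} \right)}} = \sqrt{201 - \left(55 - \left(- \frac{1}{4} + \frac{11}{9}\right)^{2}\right)} = \sqrt{201 - \left(55 - \left(\frac{35}{36}\right)^{2}\right)} = \sqrt{201 + \left(-55 + \frac{1225}{1296}\right)} = \sqrt{201 - \frac{70055}{1296}} = \sqrt{\frac{190441}{1296}} = \frac{\sqrt{190441}}{36}$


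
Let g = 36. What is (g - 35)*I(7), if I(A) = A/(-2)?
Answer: -7/2 ≈ -3.5000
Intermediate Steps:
I(A) = -A/2 (I(A) = A*(-1/2) = -A/2)
(g - 35)*I(7) = (36 - 35)*(-1/2*7) = 1*(-7/2) = -7/2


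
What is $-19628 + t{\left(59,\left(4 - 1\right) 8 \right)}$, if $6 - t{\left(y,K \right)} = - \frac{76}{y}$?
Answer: $- \frac{1157622}{59} \approx -19621.0$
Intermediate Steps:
$t{\left(y,K \right)} = 6 + \frac{76}{y}$ ($t{\left(y,K \right)} = 6 - - \frac{76}{y} = 6 + \frac{76}{y}$)
$-19628 + t{\left(59,\left(4 - 1\right) 8 \right)} = -19628 + \left(6 + \frac{76}{59}\right) = -19628 + \frac{430}{59} = - \frac{1157622}{59}$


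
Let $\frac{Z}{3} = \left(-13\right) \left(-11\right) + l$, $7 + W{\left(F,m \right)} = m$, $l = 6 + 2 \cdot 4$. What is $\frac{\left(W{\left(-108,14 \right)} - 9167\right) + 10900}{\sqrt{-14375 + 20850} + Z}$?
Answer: $\frac{409770}{107683} - \frac{4350 \sqrt{259}}{107683} \approx 3.1552$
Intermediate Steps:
$l = 14$ ($l = 6 + 8 = 14$)
$W{\left(F,m \right)} = -7 + m$
$Z = 471$ ($Z = 3 \left(\left(-13\right) \left(-11\right) + 14\right) = 3 \left(143 + 14\right) = 3 \cdot 157 = 471$)
$\frac{\left(W{\left(-108,14 \right)} - 9167\right) + 10900}{\sqrt{-14375 + 20850} + Z} = \frac{\left(\left(-7 + 14\right) - 9167\right) + 10900}{\sqrt{-14375 + 20850} + 471} = \frac{\left(7 - 9167\right) + 10900}{\sqrt{6475} + 471} = \frac{-9160 + 10900}{5 \sqrt{259} + 471} = \frac{1740}{471 + 5 \sqrt{259}}$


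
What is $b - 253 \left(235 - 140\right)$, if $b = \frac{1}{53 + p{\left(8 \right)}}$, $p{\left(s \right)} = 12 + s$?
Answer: $- \frac{1754554}{73} \approx -24035.0$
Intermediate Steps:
$b = \frac{1}{73}$ ($b = \frac{1}{53 + \left(12 + 8\right)} = \frac{1}{53 + 20} = \frac{1}{73} \approx 0.013699$)
$b - 253 \left(235 - 140\right) = \frac{1}{73} - 253 \left(235 - 140\right) = \frac{1}{73} - 24035 = - \frac{1754554}{73}$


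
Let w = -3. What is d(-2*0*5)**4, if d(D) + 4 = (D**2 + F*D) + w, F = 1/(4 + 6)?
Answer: 2401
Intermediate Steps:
F = 1/10 ≈ 0.10000
d(D) = -7 + D**2 + D/10 (d(D) = -4 + ((D**2 + D/10) - 3) = -4 + (-3 + D**2 + D/10) = -7 + D**2 + D/10)
d(-2*0*5)**4 = (-7 + (-2*0*5)**2 + (-2*0*5)/10)**4 = (-7 + (0*5)**2 + (0*5)/10)**4 = (-7 + 0**2 + (1/10)*0)**4 = (-7 + 0 + 0)**4 = (-7)**4 = 2401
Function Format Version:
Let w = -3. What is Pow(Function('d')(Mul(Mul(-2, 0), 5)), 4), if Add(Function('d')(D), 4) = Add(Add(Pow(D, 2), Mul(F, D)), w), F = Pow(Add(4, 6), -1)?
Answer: 2401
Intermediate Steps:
F = Rational(1, 10) (F = Pow(10, -1) = Rational(1, 10) ≈ 0.10000)
Function('d')(D) = Add(-7, Pow(D, 2), Mul(Rational(1, 10), D)) (Function('d')(D) = Add(-4, Add(Add(Pow(D, 2), Mul(Rational(1, 10), D)), -3)) = Add(-4, Add(-3, Pow(D, 2), Mul(Rational(1, 10), D))) = Add(-7, Pow(D, 2), Mul(Rational(1, 10), D)))
Pow(Function('d')(Mul(Mul(-2, 0), 5)), 4) = Pow(Add(-7, Pow(Mul(Mul(-2, 0), 5), 2), Mul(Rational(1, 10), Mul(Mul(-2, 0), 5))), 4) = Pow(Add(-7, Pow(Mul(0, 5), 2), Mul(Rational(1, 10), Mul(0, 5))), 4) = Pow(Add(-7, Pow(0, 2), Mul(Rational(1, 10), 0)), 4) = Pow(Add(-7, 0, 0), 4) = Pow(-7, 4) = 2401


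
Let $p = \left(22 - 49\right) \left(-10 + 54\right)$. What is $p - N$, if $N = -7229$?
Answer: $6041$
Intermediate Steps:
$p = -1188$ ($p = \left(-27\right) 44 = -1188$)
$p - N = -1188 - -7229 = -1188 + 7229 = 6041$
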